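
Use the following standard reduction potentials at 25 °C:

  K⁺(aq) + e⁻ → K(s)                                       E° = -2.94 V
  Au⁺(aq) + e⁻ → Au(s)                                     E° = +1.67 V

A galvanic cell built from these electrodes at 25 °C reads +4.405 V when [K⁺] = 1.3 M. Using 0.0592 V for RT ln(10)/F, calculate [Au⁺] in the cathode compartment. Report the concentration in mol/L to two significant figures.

0.00045 M

Au⁺/Au is the cathode, K⁺/K the anode: E°cell = +4.61 V, n = 1.
Overall reaction: Au⁺(aq) + K(s) → Au(s) + K⁺(aq); Q = [K⁺]^1/[Au⁺]^1.
From E = E° − (0.0592/n) log Q: log Q = (E° − E)·n/0.0592 = (+4.61 − (+4.405))·1/0.0592 = 3.4628.
So 1·log[Au⁺] = 1·log(1.3) − log Q = 0.1139 − (3.4628) = -3.3489; [Au⁺] = 10^(-3.3489) ≈ 0.00045 M.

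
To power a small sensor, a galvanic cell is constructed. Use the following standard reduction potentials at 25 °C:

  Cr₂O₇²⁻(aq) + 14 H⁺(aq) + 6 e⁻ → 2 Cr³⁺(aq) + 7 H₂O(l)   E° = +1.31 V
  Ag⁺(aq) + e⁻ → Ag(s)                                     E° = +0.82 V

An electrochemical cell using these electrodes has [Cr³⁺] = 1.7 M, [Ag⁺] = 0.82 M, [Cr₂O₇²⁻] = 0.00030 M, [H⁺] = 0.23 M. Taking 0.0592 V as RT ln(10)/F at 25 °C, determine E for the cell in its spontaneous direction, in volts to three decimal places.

+0.368 V

Cr₂O₇²⁻/Cr³⁺ is the cathode (higher E°), Ag⁺/Ag the anode: E°cell = +1.31 − (+0.82) = +0.49 V, n = 6.
Overall: Cr₂O₇²⁻(aq) + 14 H⁺(aq) + 6 Ag(s) → 2 Cr³⁺(aq) + 7 H₂O(l) + 6 Ag⁺(aq)
Q = [Cr³⁺]^2·[Ag⁺]^6 / ([Cr₂O₇²⁻]·[H⁺]^14); log Q = 12.402.
E = E° − (0.0592/n) log Q = +0.49 − (0.0592/6)(12.402) = +0.368 V.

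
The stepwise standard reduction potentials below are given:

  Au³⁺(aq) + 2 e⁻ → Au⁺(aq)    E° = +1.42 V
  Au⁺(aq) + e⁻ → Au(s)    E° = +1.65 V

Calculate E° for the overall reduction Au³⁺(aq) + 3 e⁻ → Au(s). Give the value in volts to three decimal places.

+1.497 V

Adding the free-energy changes (−nFE°) of the two steps gives −n₃FE°₃ = −n₁FE°₁ − n₂FE°₂.
E°₃ = (2×+1.42 + 1×+1.65) / 3 = (+4.490) / 3 = +1.497 V.
Simply averaging or adding the two E° values would be wrong; the electron-weighted sum is required.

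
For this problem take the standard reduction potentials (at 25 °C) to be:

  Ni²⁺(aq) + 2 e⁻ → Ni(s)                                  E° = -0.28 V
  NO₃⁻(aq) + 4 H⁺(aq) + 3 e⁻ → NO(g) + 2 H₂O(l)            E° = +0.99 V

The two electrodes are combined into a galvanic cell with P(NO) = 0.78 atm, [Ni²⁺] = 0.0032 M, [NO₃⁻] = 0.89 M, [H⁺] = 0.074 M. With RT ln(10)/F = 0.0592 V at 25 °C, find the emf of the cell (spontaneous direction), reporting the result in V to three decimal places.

NO₃⁻/NO is the cathode (higher E°), Ni²⁺/Ni the anode: E°cell = +0.99 − (-0.28) = +1.27 V, n = 6.
Overall: 2 NO₃⁻(aq) + 8 H⁺(aq) + 3 Ni(s) → 2 NO(g) + 4 H₂O(l) + 3 Ni²⁺(aq)
Q = P(NO)^2·[Ni²⁺]^3 / ([NO₃⁻]^2·[H⁺]^8); log Q = 1.447.
E = E° − (0.0592/n) log Q = +1.27 − (0.0592/6)(1.447) = +1.256 V.

+1.256 V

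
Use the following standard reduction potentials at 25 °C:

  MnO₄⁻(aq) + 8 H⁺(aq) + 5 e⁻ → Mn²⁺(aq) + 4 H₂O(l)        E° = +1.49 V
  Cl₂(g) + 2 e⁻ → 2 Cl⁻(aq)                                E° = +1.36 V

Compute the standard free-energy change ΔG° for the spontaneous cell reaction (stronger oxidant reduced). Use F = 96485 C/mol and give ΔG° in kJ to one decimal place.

MnO₄⁻/Mn²⁺ (E° = +1.49 V) is the cathode; Cl₂/Cl⁻ (E° = +1.36 V) is the anode, so E°cell = +0.13 V.
Balancing electrons gives n = 10 (lcm of 5 and 2).
ΔG° = −nFE° = −(10)(96485)(+0.13) = -125,430 J = -125.4 kJ.

-125.4 kJ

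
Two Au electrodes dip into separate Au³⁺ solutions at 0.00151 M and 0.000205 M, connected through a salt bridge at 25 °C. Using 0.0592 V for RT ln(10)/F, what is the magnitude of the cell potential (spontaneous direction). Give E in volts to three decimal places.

+0.017 V

For a concentration cell E°cell = 0. The 0.00151 M side is the cathode (reduction is favoured where [Au³⁺] is higher).
With n = 3, E = −(0.0592/3) log([Au³⁺]ₐₙ/[Au³⁺]꜀ₐₜ) = −(0.0592/3) log(0.000205/0.00151) = −(0.0592/3)(-0.867) = +0.017 V.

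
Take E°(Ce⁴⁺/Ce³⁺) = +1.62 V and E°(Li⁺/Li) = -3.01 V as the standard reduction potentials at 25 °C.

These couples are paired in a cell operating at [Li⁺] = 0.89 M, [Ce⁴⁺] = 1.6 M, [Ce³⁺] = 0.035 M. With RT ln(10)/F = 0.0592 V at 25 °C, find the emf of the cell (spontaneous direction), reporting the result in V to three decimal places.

Ce⁴⁺/Ce³⁺ is the cathode (higher E°), Li⁺/Li the anode: E°cell = +1.62 − (-3.01) = +4.63 V, n = 1.
Overall: Ce⁴⁺(aq) + Li(s) → Ce³⁺(aq) + Li⁺(aq)
Q = [Ce³⁺]·[Li⁺] / ([Ce⁴⁺]); log Q = -1.711.
E = E° − (0.0592/n) log Q = +4.63 − (0.0592/1)(-1.711) = +4.731 V.

+4.731 V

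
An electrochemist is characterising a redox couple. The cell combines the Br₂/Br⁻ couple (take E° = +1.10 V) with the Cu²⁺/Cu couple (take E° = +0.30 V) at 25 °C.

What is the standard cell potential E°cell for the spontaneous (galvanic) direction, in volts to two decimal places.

The Br₂/Br⁻ couple has the higher reduction potential, so it is the cathode; Cu²⁺/Cu is oxidised at the anode.
E°cell = E°(cathode) − E°(anode) = (+1.10) − (+0.30) = +0.80 V.

+0.80 V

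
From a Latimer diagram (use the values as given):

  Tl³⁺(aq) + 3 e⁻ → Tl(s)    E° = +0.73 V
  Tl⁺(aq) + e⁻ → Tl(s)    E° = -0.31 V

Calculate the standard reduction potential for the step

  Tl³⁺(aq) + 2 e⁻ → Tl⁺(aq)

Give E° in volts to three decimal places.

+1.250 V

Sequential free energies add, so n₃E°₃ = n₁E°₁ + n₂E°₂.
With n₃ = 3, and the known step contributing 1×(-0.31) V, the unknown satisfies 2·E° = 3×(+0.73) − 1×(-0.31) = +2.500.
E° = +2.500 / 2 = +1.250 V.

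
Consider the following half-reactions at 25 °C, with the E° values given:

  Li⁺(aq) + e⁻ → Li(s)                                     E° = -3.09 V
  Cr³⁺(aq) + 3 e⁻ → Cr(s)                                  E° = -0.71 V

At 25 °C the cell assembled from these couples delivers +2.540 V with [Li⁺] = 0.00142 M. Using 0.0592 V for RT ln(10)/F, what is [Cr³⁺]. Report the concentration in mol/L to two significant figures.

Cr³⁺/Cr is the cathode, Li⁺/Li the anode: E°cell = +2.38 V, n = 3.
Overall reaction: Cr³⁺(aq) + 3 Li(s) → Cr(s) + 3 Li⁺(aq); Q = [Li⁺]^3/[Cr³⁺]^1.
From E = E° − (0.0592/n) log Q: log Q = (E° − E)·n/0.0592 = (+2.38 − (+2.540))·3/0.0592 = -8.1081.
So 1·log[Cr³⁺] = 3·log(0.00142) − log Q = -8.5431 − (-8.1081) = -0.4350; [Cr³⁺] = 10^(-0.4350) ≈ 0.37 M.

0.37 M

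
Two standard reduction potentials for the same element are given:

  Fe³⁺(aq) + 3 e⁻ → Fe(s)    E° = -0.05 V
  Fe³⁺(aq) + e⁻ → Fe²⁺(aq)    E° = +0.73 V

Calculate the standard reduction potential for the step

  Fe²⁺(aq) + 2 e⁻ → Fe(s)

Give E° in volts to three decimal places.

Sequential free energies add, so n₃E°₃ = n₁E°₁ + n₂E°₂.
With n₃ = 3, and the known step contributing 1×(+0.73) V, the unknown satisfies 2·E° = 3×(-0.05) − 1×(+0.73) = -0.880.
E° = -0.880 / 2 = -0.440 V.

-0.440 V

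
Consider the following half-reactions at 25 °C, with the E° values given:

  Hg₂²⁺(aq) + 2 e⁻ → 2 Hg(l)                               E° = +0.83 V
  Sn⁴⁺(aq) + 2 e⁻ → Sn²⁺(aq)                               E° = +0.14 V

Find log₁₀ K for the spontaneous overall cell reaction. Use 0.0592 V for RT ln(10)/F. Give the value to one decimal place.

23.3

Cathode: Hg₂²⁺/Hg; anode: Sn⁴⁺/Sn²⁺. E°cell = +0.69 V, n = 2.
log K = nE°cell / 0.0592 = (2)(+0.69) / 0.0592 = 23.3.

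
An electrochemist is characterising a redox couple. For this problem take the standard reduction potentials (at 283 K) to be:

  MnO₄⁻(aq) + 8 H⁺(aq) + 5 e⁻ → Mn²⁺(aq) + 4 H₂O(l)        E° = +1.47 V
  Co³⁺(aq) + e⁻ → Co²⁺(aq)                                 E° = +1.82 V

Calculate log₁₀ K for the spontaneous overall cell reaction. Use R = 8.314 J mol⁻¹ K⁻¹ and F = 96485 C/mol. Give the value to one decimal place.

31.2

Cathode: Co³⁺/Co²⁺; anode: MnO₄⁻/Mn²⁺. E°cell = (+1.82) − (+1.47) = +0.35 V, with n = 5.
ΔG° = −nFE° = −RT ln K, so ln K = nFE°/(RT) = (5)(96485)(+0.35) / ((8.314)(283)) = 71.763.
log₁₀ K = 71.763 / ln 10 = 31.2.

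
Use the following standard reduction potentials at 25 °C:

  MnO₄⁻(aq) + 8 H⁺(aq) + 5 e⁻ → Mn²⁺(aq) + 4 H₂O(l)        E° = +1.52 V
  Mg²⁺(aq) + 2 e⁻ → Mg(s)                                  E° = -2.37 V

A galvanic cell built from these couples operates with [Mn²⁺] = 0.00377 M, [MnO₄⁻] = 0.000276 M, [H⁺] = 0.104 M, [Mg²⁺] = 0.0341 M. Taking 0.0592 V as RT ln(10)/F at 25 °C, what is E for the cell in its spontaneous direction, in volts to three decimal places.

+3.827 V

MnO₄⁻/Mn²⁺ is the cathode (higher E°), Mg²⁺/Mg the anode: E°cell = +1.52 − (-2.37) = +3.89 V, n = 10.
Overall: 2 MnO₄⁻(aq) + 16 H⁺(aq) + 5 Mg(s) → 2 Mn²⁺(aq) + 8 H₂O(l) + 5 Mg²⁺(aq)
Q = [Mn²⁺]^2·[Mg²⁺]^5 / ([MnO₄⁻]^2·[H⁺]^16); log Q = 10.662.
E = E° − (0.0592/n) log Q = +3.89 − (0.0592/10)(10.662) = +3.827 V.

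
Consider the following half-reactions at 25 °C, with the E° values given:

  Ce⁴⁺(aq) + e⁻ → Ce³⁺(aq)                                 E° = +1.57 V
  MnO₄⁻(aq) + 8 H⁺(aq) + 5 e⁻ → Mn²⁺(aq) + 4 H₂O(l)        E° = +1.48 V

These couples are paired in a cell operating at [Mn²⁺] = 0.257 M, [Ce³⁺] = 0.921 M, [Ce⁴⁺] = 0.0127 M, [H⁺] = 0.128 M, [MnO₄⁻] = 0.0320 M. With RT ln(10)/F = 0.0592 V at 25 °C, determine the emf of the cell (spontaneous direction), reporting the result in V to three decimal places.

+0.075 V

Ce⁴⁺/Ce³⁺ is the cathode (higher E°), MnO₄⁻/Mn²⁺ the anode: E°cell = +1.57 − (+1.48) = +0.09 V, n = 5.
Overall: 5 Ce⁴⁺(aq) + Mn²⁺(aq) + 4 H₂O(l) → 5 Ce³⁺(aq) + MnO₄⁻(aq) + 8 H⁺(aq)
Q = [Ce³⁺]^5·[MnO₄⁻]·[H⁺]^8 / ([Ce⁴⁺]^5·[Mn²⁺]); log Q = 1.255.
E = E° − (0.0592/n) log Q = +0.09 − (0.0592/5)(1.255) = +0.075 V.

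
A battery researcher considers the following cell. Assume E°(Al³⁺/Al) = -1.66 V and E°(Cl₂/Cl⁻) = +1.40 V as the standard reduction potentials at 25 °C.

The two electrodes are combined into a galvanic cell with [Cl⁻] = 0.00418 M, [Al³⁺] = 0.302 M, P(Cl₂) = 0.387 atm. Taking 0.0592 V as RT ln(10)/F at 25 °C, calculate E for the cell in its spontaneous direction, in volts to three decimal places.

+3.199 V

Cl₂/Cl⁻ is the cathode (higher E°), Al³⁺/Al the anode: E°cell = +1.40 − (-1.66) = +3.06 V, n = 6.
Overall: 3 Cl₂(g) + 2 Al(s) → 6 Cl⁻(aq) + 2 Al³⁺(aq)
Q = [Cl⁻]^6·[Al³⁺]^2 / (P(Cl₂)^3); log Q = -14.076.
E = E° − (0.0592/n) log Q = +3.06 − (0.0592/6)(-14.076) = +3.199 V.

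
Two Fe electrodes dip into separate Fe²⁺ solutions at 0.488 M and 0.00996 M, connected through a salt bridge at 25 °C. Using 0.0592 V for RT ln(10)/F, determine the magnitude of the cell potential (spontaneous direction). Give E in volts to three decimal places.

+0.050 V

For a concentration cell E°cell = 0. The 0.488 M side is the cathode (reduction is favoured where [Fe²⁺] is higher).
With n = 2, E = −(0.0592/2) log([Fe²⁺]ₐₙ/[Fe²⁺]꜀ₐₜ) = −(0.0592/2) log(0.00996/0.488) = −(0.0592/2)(-1.690) = +0.050 V.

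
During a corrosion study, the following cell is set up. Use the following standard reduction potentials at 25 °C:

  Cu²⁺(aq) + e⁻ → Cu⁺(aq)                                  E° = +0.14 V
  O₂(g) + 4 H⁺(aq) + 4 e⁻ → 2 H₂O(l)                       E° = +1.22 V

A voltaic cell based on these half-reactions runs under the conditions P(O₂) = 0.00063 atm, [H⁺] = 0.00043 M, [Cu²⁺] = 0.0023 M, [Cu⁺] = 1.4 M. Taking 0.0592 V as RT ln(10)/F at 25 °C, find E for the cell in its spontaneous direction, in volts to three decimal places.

+0.998 V

O₂/H₂O is the cathode (higher E°), Cu²⁺/Cu⁺ the anode: E°cell = +1.22 − (+0.14) = +1.08 V, n = 4.
Overall: O₂(g) + 4 H⁺(aq) + 4 Cu⁺(aq) → 2 H₂O(l) + 4 Cu²⁺(aq)
Q = [Cu²⁺]^4 / (P(O₂)·[H⁺]^4·[Cu⁺]^4); log Q = 5.529.
E = E° − (0.0592/n) log Q = +1.08 − (0.0592/4)(5.529) = +0.998 V.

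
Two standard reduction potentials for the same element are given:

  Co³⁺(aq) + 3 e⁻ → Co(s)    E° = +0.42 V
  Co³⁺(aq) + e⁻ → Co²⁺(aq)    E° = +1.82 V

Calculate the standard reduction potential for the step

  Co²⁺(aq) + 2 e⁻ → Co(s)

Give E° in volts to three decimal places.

Sequential free energies add, so n₃E°₃ = n₁E°₁ + n₂E°₂.
With n₃ = 3, and the known step contributing 1×(+1.82) V, the unknown satisfies 2·E° = 3×(+0.42) − 1×(+1.82) = -0.560.
E° = -0.560 / 2 = -0.280 V.

-0.280 V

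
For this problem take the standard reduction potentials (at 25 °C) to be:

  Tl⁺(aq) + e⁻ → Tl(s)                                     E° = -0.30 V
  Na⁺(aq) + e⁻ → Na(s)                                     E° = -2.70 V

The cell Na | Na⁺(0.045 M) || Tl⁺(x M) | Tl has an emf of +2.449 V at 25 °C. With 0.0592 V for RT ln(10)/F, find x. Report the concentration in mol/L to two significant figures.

Tl⁺/Tl is the cathode, Na⁺/Na the anode: E°cell = +2.40 V, n = 1.
Overall reaction: Tl⁺(aq) + Na(s) → Tl(s) + Na⁺(aq); Q = [Na⁺]^1/[Tl⁺]^1.
From E = E° − (0.0592/n) log Q: log Q = (E° − E)·n/0.0592 = (+2.40 − (+2.449))·1/0.0592 = -0.8277.
So 1·log[Tl⁺] = 1·log(0.045) − log Q = -1.3468 − (-0.8277) = -0.5191; [Tl⁺] = 10^(-0.5191) ≈ 0.30 M.

0.30 M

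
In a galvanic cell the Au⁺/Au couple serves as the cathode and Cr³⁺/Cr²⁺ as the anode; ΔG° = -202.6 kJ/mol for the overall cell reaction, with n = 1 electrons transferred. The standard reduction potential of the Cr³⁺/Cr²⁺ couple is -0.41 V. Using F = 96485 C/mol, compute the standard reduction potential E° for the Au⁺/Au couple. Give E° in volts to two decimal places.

E°cell = −ΔG°/(nF) = −(-202.6×10³)/((1)(96485)) = +2.100 V.
Since Au⁺/Au is the cathode and Cr³⁺/Cr²⁺ the anode, E°cell = E°(Au⁺/Au) − E°(Cr³⁺/Cr²⁺).
So E°(Au⁺/Au) = E°cell + E°(Cr³⁺/Cr²⁺) = +2.100 + (-0.41) = +1.69 V.

+1.69 V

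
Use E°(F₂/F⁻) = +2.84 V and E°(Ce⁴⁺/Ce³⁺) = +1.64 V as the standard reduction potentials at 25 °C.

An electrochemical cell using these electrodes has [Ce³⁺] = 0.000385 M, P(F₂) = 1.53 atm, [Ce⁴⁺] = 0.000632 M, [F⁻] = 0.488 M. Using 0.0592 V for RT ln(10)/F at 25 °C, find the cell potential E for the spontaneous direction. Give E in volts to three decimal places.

+1.211 V

F₂/F⁻ is the cathode (higher E°), Ce⁴⁺/Ce³⁺ the anode: E°cell = +2.84 − (+1.64) = +1.20 V, n = 2.
Overall: F₂(g) + 2 Ce³⁺(aq) → 2 F⁻(aq) + 2 Ce⁴⁺(aq)
Q = [F⁻]^2·[Ce⁴⁺]^2 / (P(F₂)·[Ce³⁺]^2); log Q = -0.377.
E = E° − (0.0592/n) log Q = +1.20 − (0.0592/2)(-0.377) = +1.211 V.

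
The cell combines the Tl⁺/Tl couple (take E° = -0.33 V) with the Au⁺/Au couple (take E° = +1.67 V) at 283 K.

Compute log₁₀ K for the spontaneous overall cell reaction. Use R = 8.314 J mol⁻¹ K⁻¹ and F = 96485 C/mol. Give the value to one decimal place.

Cathode: Au⁺/Au; anode: Tl⁺/Tl. E°cell = (+1.67) − (-0.33) = +2.00 V, with n = 1.
ΔG° = −nFE° = −RT ln K, so ln K = nFE°/(RT) = (1)(96485)(+2.00) / ((8.314)(283)) = 82.015.
log₁₀ K = 82.015 / ln 10 = 35.6.

35.6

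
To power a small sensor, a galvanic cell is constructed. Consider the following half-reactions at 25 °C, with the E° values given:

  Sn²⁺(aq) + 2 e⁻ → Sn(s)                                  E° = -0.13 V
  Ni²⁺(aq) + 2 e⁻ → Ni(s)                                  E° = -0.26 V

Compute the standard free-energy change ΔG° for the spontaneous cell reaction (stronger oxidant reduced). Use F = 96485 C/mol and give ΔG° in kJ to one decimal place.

Sn²⁺/Sn (E° = -0.13 V) is the cathode; Ni²⁺/Ni (E° = -0.26 V) is the anode, so E°cell = +0.13 V.
Balancing electrons gives n = 2 (lcm of 2 and 2).
ΔG° = −nFE° = −(2)(96485)(+0.13) = -25,086 J = -25.1 kJ.

-25.1 kJ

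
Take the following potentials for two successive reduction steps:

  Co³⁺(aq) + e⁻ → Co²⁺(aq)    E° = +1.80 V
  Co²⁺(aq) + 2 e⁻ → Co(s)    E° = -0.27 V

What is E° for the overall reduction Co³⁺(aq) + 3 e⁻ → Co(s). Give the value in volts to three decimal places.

Adding the free-energy changes (−nFE°) of the two steps gives −n₃FE°₃ = −n₁FE°₁ − n₂FE°₂.
E°₃ = (1×+1.80 + 2×-0.27) / 3 = (+1.260) / 3 = +0.420 V.

+0.420 V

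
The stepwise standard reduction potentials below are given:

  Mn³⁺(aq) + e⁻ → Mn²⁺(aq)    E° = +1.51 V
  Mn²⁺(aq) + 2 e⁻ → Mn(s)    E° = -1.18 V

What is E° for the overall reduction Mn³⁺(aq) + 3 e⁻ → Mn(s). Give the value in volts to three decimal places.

-0.283 V

Standard free energies of sequential steps add: ΔG°₃ = ΔG°₁ + ΔG°₂, so n₃E°₃ = n₁E°₁ + n₂E°₂.
E°₃ = (1×+1.51 + 2×-1.18) / 3 = (-0.850) / 3 = -0.283 V.
Simply averaging or adding the two E° values would be wrong; the electron-weighted sum is required.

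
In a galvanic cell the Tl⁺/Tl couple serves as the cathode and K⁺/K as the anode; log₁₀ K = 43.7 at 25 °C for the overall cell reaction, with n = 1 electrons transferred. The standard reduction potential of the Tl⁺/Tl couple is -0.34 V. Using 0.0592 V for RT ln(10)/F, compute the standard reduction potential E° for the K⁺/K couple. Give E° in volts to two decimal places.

E°cell = (0.0592/n)·log K = (0.0592/1)(43.7) = +2.587 V.
Since Tl⁺/Tl is the cathode and K⁺/K the anode, E°cell = E°(Tl⁺/Tl) − E°(K⁺/K).
So E°(K⁺/K) = E°(Tl⁺/Tl) − E°cell = (-0.34) − (+2.587) = -2.93 V.

-2.93 V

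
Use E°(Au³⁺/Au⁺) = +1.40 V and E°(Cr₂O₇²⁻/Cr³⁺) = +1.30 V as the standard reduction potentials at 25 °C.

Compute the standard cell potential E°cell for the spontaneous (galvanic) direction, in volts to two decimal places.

+0.10 V

The Au³⁺/Au⁺ couple has the higher reduction potential, so it is the cathode; Cr₂O₇²⁻/Cr³⁺ is oxidised at the anode.
E°cell = E°(cathode) − E°(anode) = (+1.40) − (+1.30) = +0.10 V.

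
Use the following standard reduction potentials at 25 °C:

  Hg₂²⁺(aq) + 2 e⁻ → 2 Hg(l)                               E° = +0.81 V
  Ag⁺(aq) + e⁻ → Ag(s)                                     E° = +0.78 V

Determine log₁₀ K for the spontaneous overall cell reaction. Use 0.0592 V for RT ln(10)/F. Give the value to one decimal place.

1.0

Cathode: Hg₂²⁺/Hg; anode: Ag⁺/Ag. E°cell = +0.03 V, n = 2.
log K = nE°cell / 0.0592 = (2)(+0.03) / 0.0592 = 1.0.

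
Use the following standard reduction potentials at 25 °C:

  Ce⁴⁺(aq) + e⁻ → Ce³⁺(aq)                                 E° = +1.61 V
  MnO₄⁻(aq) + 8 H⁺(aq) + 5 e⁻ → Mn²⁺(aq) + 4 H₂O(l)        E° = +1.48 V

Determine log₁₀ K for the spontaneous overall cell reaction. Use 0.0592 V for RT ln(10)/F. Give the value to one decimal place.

11.0

Cathode: Ce⁴⁺/Ce³⁺; anode: MnO₄⁻/Mn²⁺. E°cell = +0.13 V, n = 5.
log K = nE°cell / 0.0592 = (5)(+0.13) / 0.0592 = 11.0.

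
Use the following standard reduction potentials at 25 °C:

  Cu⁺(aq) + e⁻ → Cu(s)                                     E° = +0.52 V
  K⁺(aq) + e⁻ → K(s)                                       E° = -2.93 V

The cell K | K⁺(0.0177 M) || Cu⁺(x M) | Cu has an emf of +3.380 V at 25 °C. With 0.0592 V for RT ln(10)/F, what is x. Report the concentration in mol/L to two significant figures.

Cu⁺/Cu is the cathode, K⁺/K the anode: E°cell = +3.45 V, n = 1.
Overall reaction: Cu⁺(aq) + K(s) → Cu(s) + K⁺(aq); Q = [K⁺]^1/[Cu⁺]^1.
From E = E° − (0.0592/n) log Q: log Q = (E° − E)·n/0.0592 = (+3.45 − (+3.380))·1/0.0592 = 1.1824.
So 1·log[Cu⁺] = 1·log(0.0177) − log Q = -1.7520 − (1.1824) = -2.9344; [Cu⁺] = 10^(-2.9344) ≈ 0.0012 M.

0.0012 M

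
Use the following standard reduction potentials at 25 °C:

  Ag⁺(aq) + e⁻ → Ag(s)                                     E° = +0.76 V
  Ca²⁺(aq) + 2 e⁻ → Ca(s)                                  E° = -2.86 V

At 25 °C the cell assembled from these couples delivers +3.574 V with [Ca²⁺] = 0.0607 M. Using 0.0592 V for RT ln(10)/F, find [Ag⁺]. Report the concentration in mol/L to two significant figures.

Ag⁺/Ag is the cathode, Ca²⁺/Ca the anode: E°cell = +3.62 V, n = 2.
Overall reaction: 2 Ag⁺(aq) + Ca(s) → 2 Ag(s) + Ca²⁺(aq); Q = [Ca²⁺]^1/[Ag⁺]^2.
From E = E° − (0.0592/n) log Q: log Q = (E° − E)·n/0.0592 = (+3.62 − (+3.574))·2/0.0592 = 1.5541.
So 2·log[Ag⁺] = 1·log(0.0607) − log Q = -1.2168 − (1.5541) = -2.7709; log[Ag⁺] = -2.7709 / 2 = -1.3855; [Ag⁺] = 10^(-1.3855) ≈ 0.041 M.

0.041 M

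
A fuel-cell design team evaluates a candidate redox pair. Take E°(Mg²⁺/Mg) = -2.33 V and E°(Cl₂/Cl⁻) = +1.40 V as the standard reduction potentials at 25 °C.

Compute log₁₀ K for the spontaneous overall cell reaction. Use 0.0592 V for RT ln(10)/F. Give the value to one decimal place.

Cathode: Cl₂/Cl⁻; anode: Mg²⁺/Mg. E°cell = +3.73 V, n = 2.
log K = nE°cell / 0.0592 = (2)(+3.73) / 0.0592 = 126.0.

126.0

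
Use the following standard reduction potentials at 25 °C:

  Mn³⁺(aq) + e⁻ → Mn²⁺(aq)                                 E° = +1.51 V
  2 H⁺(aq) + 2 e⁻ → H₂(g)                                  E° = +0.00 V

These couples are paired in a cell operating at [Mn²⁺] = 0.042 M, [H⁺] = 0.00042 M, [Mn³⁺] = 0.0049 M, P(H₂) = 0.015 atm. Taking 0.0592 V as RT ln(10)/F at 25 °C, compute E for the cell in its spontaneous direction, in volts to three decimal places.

Mn³⁺/Mn²⁺ is the cathode (higher E°), H⁺/H₂ the anode: E°cell = +1.51 − (+0.00) = +1.51 V, n = 2.
Overall: 2 Mn³⁺(aq) + H₂(g) → 2 Mn²⁺(aq) + 2 H⁺(aq)
Q = [Mn²⁺]^2·[H⁺]^2 / ([Mn³⁺]^2·P(H₂)); log Q = -3.063.
E = E° − (0.0592/n) log Q = +1.51 − (0.0592/2)(-3.063) = +1.601 V.

+1.601 V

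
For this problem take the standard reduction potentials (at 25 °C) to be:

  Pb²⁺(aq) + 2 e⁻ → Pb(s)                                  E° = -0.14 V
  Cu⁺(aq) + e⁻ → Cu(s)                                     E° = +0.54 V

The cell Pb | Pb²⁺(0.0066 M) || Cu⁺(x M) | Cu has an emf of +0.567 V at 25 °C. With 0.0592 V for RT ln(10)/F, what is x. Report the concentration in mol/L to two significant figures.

Cu⁺/Cu is the cathode, Pb²⁺/Pb the anode: E°cell = +0.68 V, n = 2.
Overall reaction: 2 Cu⁺(aq) + Pb(s) → 2 Cu(s) + Pb²⁺(aq); Q = [Pb²⁺]^1/[Cu⁺]^2.
From E = E° − (0.0592/n) log Q: log Q = (E° − E)·n/0.0592 = (+0.68 − (+0.567))·2/0.0592 = 3.8176.
So 2·log[Cu⁺] = 1·log(0.0066) − log Q = -2.1805 − (3.8176) = -5.9981; log[Cu⁺] = -5.9981 / 2 = -2.9990; [Cu⁺] = 10^(-2.9990) ≈ 0.0010 M.

0.0010 M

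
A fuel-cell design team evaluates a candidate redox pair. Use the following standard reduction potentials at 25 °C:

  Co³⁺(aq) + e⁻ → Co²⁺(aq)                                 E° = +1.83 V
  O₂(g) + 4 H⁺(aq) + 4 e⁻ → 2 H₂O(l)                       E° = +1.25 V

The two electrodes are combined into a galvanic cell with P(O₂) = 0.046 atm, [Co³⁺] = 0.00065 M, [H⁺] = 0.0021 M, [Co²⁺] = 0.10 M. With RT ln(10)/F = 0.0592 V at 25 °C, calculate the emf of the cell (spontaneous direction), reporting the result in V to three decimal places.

+0.629 V

Co³⁺/Co²⁺ is the cathode (higher E°), O₂/H₂O the anode: E°cell = +1.83 − (+1.25) = +0.58 V, n = 4.
Overall: 4 Co³⁺(aq) + 2 H₂O(l) → 4 Co²⁺(aq) + O₂(g) + 4 H⁺(aq)
Q = [Co²⁺]^4·P(O₂)·[H⁺]^4 / ([Co³⁺]^4); log Q = -3.300.
E = E° − (0.0592/n) log Q = +0.58 − (0.0592/4)(-3.300) = +0.629 V.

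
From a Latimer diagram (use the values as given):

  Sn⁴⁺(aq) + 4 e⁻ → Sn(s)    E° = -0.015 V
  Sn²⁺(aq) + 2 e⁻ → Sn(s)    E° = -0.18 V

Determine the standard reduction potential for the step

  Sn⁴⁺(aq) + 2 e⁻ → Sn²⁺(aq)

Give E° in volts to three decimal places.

Sequential free energies add, so n₃E°₃ = n₁E°₁ + n₂E°₂.
With n₃ = 4, and the known step contributing 2×(-0.18) V, the unknown satisfies 2·E° = 4×(-0.015) − 2×(-0.18) = +0.300.
E° = +0.300 / 2 = +0.150 V.

+0.150 V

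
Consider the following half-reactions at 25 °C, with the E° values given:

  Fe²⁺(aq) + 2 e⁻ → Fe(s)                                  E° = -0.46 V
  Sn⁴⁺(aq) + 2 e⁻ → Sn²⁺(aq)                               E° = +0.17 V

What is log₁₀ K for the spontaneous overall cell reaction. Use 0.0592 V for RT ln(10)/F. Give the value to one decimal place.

21.3

Cathode: Sn⁴⁺/Sn²⁺; anode: Fe²⁺/Fe. E°cell = +0.63 V, n = 2.
log K = nE°cell / 0.0592 = (2)(+0.63) / 0.0592 = 21.3.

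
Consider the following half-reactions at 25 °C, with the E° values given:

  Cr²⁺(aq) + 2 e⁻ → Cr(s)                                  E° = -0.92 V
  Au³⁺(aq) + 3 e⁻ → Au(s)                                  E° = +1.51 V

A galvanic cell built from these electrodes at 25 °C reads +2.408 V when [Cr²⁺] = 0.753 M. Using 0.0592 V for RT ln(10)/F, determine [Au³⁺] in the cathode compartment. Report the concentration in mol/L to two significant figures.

0.050 M

Au³⁺/Au is the cathode, Cr²⁺/Cr the anode: E°cell = +2.43 V, n = 6.
Overall reaction: 2 Au³⁺(aq) + 3 Cr(s) → 2 Au(s) + 3 Cr²⁺(aq); Q = [Cr²⁺]^3/[Au³⁺]^2.
From E = E° − (0.0592/n) log Q: log Q = (E° − E)·n/0.0592 = (+2.43 − (+2.408))·6/0.0592 = 2.2297.
So 2·log[Au³⁺] = 3·log(0.753) − log Q = -0.3696 − (2.2297) = -2.5993; log[Au³⁺] = -2.5993 / 2 = -1.2996; [Au³⁺] = 10^(-1.2996) ≈ 0.050 M.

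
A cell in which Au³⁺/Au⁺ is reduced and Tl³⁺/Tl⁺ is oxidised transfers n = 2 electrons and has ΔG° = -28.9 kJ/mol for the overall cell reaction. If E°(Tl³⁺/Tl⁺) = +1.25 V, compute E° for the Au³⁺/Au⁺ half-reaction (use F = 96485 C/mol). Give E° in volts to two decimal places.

+1.40 V

E°cell = −ΔG°/(nF) = −(-28.9×10³)/((2)(96485)) = +0.150 V.
Since Au³⁺/Au⁺ is the cathode and Tl³⁺/Tl⁺ the anode, E°cell = E°(Au³⁺/Au⁺) − E°(Tl³⁺/Tl⁺).
So E°(Au³⁺/Au⁺) = E°cell + E°(Tl³⁺/Tl⁺) = +0.150 + (+1.25) = +1.40 V.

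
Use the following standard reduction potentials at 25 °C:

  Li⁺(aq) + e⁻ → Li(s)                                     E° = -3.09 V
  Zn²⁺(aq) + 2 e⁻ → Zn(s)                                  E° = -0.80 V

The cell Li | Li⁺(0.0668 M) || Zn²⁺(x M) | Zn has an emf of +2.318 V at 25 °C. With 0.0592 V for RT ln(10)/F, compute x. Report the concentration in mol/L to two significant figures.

Zn²⁺/Zn is the cathode, Li⁺/Li the anode: E°cell = +2.29 V, n = 2.
Overall reaction: Zn²⁺(aq) + 2 Li(s) → Zn(s) + 2 Li⁺(aq); Q = [Li⁺]^2/[Zn²⁺]^1.
From E = E° − (0.0592/n) log Q: log Q = (E° − E)·n/0.0592 = (+2.29 − (+2.318))·2/0.0592 = -0.9459.
So 1·log[Zn²⁺] = 2·log(0.0668) − log Q = -2.3504 − (-0.9459) = -1.4045; [Zn²⁺] = 10^(-1.4045) ≈ 0.039 M.

0.039 M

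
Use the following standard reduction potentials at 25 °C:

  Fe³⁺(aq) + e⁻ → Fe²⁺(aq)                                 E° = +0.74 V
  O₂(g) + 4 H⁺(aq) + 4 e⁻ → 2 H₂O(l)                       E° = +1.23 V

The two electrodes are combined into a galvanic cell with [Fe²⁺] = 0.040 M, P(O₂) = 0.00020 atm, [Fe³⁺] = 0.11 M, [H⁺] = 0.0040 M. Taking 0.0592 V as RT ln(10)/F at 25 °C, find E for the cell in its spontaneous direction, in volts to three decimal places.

+0.267 V

O₂/H₂O is the cathode (higher E°), Fe³⁺/Fe²⁺ the anode: E°cell = +1.23 − (+0.74) = +0.49 V, n = 4.
Overall: O₂(g) + 4 H⁺(aq) + 4 Fe²⁺(aq) → 2 H₂O(l) + 4 Fe³⁺(aq)
Q = [Fe³⁺]^4 / (P(O₂)·[H⁺]^4·[Fe²⁺]^4); log Q = 15.048.
E = E° − (0.0592/n) log Q = +0.49 − (0.0592/4)(15.048) = +0.267 V.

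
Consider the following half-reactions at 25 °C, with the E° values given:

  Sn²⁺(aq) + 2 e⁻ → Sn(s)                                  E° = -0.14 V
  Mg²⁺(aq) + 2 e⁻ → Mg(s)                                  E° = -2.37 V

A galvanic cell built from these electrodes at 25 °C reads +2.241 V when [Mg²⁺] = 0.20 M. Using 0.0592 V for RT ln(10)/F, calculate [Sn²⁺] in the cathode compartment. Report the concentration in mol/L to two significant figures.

0.47 M

Sn²⁺/Sn is the cathode, Mg²⁺/Mg the anode: E°cell = +2.23 V, n = 2.
Overall reaction: Sn²⁺(aq) + Mg(s) → Sn(s) + Mg²⁺(aq); Q = [Mg²⁺]^1/[Sn²⁺]^1.
From E = E° − (0.0592/n) log Q: log Q = (E° − E)·n/0.0592 = (+2.23 − (+2.241))·2/0.0592 = -0.3716.
So 1·log[Sn²⁺] = 1·log(0.2) − log Q = -0.6990 − (-0.3716) = -0.3274; [Sn²⁺] = 10^(-0.3274) ≈ 0.47 M.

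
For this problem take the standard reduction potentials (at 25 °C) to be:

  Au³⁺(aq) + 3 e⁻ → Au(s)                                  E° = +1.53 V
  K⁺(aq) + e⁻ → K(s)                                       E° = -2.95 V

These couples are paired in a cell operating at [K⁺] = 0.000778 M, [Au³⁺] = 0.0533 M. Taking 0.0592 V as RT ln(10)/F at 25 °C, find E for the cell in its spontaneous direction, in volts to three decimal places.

Au³⁺/Au is the cathode (higher E°), K⁺/K the anode: E°cell = +1.53 − (-2.95) = +4.48 V, n = 3.
Overall: Au³⁺(aq) + 3 K(s) → Au(s) + 3 K⁺(aq)
Q = [K⁺]^3 / ([Au³⁺]); log Q = -8.054.
E = E° − (0.0592/n) log Q = +4.48 − (0.0592/3)(-8.054) = +4.639 V.

+4.639 V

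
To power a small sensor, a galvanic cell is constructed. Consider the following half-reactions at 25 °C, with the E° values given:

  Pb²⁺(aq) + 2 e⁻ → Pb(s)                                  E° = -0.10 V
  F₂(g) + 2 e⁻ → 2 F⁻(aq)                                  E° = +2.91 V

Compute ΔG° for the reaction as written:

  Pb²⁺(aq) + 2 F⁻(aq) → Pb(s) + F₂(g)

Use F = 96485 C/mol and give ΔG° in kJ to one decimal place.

+580.8 kJ

As written, Pb²⁺/Pb is reduced (cathode) and F₂/F⁻ is oxidised (anode), so E°cell = (-0.10) − (+2.91) = -3.01 V.
Balancing electrons gives n = 2.
ΔG° = −nFE° = −(2)(96485)(-3.01) = 580,840 J = +580.8 kJ.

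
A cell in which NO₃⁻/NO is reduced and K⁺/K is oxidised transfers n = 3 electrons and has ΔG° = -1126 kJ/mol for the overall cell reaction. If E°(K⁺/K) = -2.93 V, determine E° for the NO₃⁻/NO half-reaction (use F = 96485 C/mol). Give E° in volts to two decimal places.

+0.96 V

E°cell = −ΔG°/(nF) = −(-1126×10³)/((3)(96485)) = +3.890 V.
Since NO₃⁻/NO is the cathode and K⁺/K the anode, E°cell = E°(NO₃⁻/NO) − E°(K⁺/K).
So E°(NO₃⁻/NO) = E°cell + E°(K⁺/K) = +3.890 + (-2.93) = +0.96 V.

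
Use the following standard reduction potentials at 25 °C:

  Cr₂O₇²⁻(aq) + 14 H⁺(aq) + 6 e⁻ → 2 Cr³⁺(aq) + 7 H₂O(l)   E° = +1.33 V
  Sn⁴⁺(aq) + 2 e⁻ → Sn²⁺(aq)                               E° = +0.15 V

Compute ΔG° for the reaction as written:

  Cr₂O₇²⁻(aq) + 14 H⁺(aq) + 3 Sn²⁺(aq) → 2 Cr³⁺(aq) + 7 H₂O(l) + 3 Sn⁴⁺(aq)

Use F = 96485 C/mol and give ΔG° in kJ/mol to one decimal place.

As written, Cr₂O₇²⁻/Cr³⁺ is reduced (cathode) and Sn⁴⁺/Sn²⁺ is oxidised (anode), so E°cell = (+1.33) − (+0.15) = +1.18 V.
Balancing electrons gives n = 6.
ΔG° = −nFE° = −(6)(96485)(+1.18) = -683,114 J = -683.1 kJ/mol.

-683.1 kJ/mol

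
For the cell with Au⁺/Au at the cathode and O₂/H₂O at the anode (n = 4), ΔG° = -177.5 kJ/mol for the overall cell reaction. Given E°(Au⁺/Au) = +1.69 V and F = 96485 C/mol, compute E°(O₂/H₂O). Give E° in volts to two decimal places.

E°cell = −ΔG°/(nF) = −(-177.5×10³)/((4)(96485)) = +0.460 V.
Since Au⁺/Au is the cathode and O₂/H₂O the anode, E°cell = E°(Au⁺/Au) − E°(O₂/H₂O).
So E°(O₂/H₂O) = E°(Au⁺/Au) − E°cell = (+1.69) − (+0.460) = +1.23 V.

+1.23 V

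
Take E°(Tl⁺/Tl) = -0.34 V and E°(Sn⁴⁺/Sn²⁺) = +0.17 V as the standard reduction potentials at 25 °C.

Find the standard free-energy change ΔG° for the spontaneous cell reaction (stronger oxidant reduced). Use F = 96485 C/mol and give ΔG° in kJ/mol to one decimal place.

Sn⁴⁺/Sn²⁺ (E° = +0.17 V) is the cathode; Tl⁺/Tl (E° = -0.34 V) is the anode, so E°cell = +0.51 V.
Balancing electrons gives n = 2 (lcm of 2 and 1).
ΔG° = −nFE° = −(2)(96485)(+0.51) = -98,415 J = -98.4 kJ/mol.

-98.4 kJ/mol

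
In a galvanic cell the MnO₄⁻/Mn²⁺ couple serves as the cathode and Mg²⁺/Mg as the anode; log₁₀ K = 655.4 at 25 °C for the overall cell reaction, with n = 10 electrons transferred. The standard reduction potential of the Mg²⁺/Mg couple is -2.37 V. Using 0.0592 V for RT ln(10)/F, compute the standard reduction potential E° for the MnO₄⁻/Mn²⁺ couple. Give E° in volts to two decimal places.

E°cell = (0.0592/n)·log K = (0.0592/10)(655.4) = +3.880 V.
Since MnO₄⁻/Mn²⁺ is the cathode and Mg²⁺/Mg the anode, E°cell = E°(MnO₄⁻/Mn²⁺) − E°(Mg²⁺/Mg).
So E°(MnO₄⁻/Mn²⁺) = E°cell + E°(Mg²⁺/Mg) = +3.880 + (-2.37) = +1.51 V.

+1.51 V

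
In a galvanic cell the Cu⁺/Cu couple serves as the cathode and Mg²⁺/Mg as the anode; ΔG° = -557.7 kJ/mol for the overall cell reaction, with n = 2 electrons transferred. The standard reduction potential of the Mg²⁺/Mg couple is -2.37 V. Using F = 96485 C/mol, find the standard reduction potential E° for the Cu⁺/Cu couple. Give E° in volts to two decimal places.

+0.52 V

E°cell = −ΔG°/(nF) = −(-557.7×10³)/((2)(96485)) = +2.890 V.
Since Cu⁺/Cu is the cathode and Mg²⁺/Mg the anode, E°cell = E°(Cu⁺/Cu) − E°(Mg²⁺/Mg).
So E°(Cu⁺/Cu) = E°cell + E°(Mg²⁺/Mg) = +2.890 + (-2.37) = +0.52 V.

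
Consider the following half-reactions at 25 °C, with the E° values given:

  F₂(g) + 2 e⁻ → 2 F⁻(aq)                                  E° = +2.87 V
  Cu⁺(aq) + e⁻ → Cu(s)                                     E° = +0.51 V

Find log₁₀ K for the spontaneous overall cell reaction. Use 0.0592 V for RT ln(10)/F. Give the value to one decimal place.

79.7

Cathode: F₂/F⁻; anode: Cu⁺/Cu. E°cell = +2.36 V, n = 2.
log K = nE°cell / 0.0592 = (2)(+2.36) / 0.0592 = 79.7.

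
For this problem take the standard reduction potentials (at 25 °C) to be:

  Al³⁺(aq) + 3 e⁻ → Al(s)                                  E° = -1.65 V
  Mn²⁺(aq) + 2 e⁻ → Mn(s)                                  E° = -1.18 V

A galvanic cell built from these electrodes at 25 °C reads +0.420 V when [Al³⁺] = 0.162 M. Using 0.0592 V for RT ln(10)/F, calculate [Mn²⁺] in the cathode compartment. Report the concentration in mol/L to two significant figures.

0.0061 M

Mn²⁺/Mn is the cathode, Al³⁺/Al the anode: E°cell = +0.47 V, n = 6.
Overall reaction: 3 Mn²⁺(aq) + 2 Al(s) → 3 Mn(s) + 2 Al³⁺(aq); Q = [Al³⁺]^2/[Mn²⁺]^3.
From E = E° − (0.0592/n) log Q: log Q = (E° − E)·n/0.0592 = (+0.47 − (+0.420))·6/0.0592 = 5.0676.
So 3·log[Mn²⁺] = 2·log(0.162) − log Q = -1.5810 − (5.0676) = -6.6486; log[Mn²⁺] = -6.6486 / 3 = -2.2162; [Mn²⁺] = 10^(-2.2162) ≈ 0.0061 M.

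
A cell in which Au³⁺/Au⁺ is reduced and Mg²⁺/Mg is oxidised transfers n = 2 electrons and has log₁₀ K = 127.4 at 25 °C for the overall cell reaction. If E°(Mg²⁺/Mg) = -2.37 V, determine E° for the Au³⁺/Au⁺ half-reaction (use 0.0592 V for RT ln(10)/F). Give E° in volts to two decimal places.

+1.40 V

E°cell = (0.0592/n)·log K = (0.0592/2)(127.4) = +3.771 V.
Since Au³⁺/Au⁺ is the cathode and Mg²⁺/Mg the anode, E°cell = E°(Au³⁺/Au⁺) − E°(Mg²⁺/Mg).
So E°(Au³⁺/Au⁺) = E°cell + E°(Mg²⁺/Mg) = +3.771 + (-2.37) = +1.40 V.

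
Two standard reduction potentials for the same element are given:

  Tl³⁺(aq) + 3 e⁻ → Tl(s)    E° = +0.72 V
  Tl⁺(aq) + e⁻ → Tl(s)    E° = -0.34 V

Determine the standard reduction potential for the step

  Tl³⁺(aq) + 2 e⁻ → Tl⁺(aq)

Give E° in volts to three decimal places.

Sequential free energies add, so n₃E°₃ = n₁E°₁ + n₂E°₂.
With n₃ = 3, and the known step contributing 1×(-0.34) V, the unknown satisfies 2·E° = 3×(+0.72) − 1×(-0.34) = +2.500.
E° = +2.500 / 2 = +1.250 V.

+1.250 V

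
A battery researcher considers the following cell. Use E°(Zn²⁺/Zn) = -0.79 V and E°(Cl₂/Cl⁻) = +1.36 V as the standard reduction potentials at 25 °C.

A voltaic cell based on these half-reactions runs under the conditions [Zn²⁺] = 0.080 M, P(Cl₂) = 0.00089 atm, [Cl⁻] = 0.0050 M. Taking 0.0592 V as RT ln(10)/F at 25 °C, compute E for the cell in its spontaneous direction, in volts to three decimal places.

Cl₂/Cl⁻ is the cathode (higher E°), Zn²⁺/Zn the anode: E°cell = +1.36 − (-0.79) = +2.15 V, n = 2.
Overall: Cl₂(g) + Zn(s) → 2 Cl⁻(aq) + Zn²⁺(aq)
Q = [Cl⁻]^2·[Zn²⁺] / (P(Cl₂)); log Q = -2.648.
E = E° − (0.0592/n) log Q = +2.15 − (0.0592/2)(-2.648) = +2.228 V.

+2.228 V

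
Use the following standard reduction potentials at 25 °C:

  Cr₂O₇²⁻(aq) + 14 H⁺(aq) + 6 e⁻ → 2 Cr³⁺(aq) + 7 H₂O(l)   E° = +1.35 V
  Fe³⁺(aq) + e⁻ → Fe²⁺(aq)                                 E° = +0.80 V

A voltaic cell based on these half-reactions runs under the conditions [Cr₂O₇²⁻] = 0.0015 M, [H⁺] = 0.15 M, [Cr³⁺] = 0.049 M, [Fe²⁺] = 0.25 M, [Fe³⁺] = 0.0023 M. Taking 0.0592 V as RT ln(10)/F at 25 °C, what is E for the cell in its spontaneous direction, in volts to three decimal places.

Cr₂O₇²⁻/Cr³⁺ is the cathode (higher E°), Fe³⁺/Fe²⁺ the anode: E°cell = +1.35 − (+0.80) = +0.55 V, n = 6.
Overall: Cr₂O₇²⁻(aq) + 14 H⁺(aq) + 6 Fe²⁺(aq) → 2 Cr³⁺(aq) + 7 H₂O(l) + 6 Fe³⁺(aq)
Q = [Cr³⁺]^2·[Fe³⁺]^6 / ([Cr₂O₇²⁻]·[H⁺]^14·[Fe²⁺]^6); log Q = -0.478.
E = E° − (0.0592/n) log Q = +0.55 − (0.0592/6)(-0.478) = +0.555 V.

+0.555 V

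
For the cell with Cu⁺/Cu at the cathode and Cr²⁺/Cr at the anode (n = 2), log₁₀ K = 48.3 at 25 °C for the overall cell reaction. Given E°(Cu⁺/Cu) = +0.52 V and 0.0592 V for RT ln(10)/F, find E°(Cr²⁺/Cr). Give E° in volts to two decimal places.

E°cell = (0.0592/n)·log K = (0.0592/2)(48.3) = +1.430 V.
Since Cu⁺/Cu is the cathode and Cr²⁺/Cr the anode, E°cell = E°(Cu⁺/Cu) − E°(Cr²⁺/Cr).
So E°(Cr²⁺/Cr) = E°(Cu⁺/Cu) − E°cell = (+0.52) − (+1.430) = -0.91 V.

-0.91 V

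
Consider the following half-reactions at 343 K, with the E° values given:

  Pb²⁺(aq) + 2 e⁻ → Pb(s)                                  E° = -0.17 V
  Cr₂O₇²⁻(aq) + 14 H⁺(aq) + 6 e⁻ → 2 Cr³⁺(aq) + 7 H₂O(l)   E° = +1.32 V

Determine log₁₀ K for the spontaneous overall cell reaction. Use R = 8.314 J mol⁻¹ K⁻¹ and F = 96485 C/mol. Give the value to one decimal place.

Cathode: Cr₂O₇²⁻/Cr³⁺; anode: Pb²⁺/Pb. E°cell = (+1.32) − (-0.17) = +1.49 V, with n = 6.
ΔG° = −nFE° = −RT ln K, so ln K = nFE°/(RT) = (6)(96485)(+1.49) / ((8.314)(343)) = 302.478.
log₁₀ K = 302.478 / ln 10 = 131.4.

131.4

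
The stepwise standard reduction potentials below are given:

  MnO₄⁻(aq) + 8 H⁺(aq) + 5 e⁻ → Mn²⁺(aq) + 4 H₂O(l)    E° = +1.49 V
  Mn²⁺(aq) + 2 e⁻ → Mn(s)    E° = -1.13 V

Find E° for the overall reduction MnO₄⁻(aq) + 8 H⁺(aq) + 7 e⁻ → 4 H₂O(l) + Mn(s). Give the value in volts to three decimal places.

+0.741 V

Adding the free-energy changes (−nFE°) of the two steps gives −n₃FE°₃ = −n₁FE°₁ − n₂FE°₂.
E°₃ = (5×+1.49 + 2×-1.13) / 7 = (+5.190) / 7 = +0.741 V.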